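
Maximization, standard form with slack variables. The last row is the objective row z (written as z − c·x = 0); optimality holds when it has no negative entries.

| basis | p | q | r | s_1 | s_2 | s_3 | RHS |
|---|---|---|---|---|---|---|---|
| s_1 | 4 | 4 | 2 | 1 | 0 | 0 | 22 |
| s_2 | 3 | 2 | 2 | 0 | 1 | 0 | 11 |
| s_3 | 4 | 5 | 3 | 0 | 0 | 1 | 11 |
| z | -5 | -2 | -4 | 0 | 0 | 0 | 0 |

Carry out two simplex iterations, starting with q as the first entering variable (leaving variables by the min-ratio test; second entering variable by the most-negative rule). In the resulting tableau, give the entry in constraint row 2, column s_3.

Ratio test on column q — row 1: 22/4 = 11/2; row 2: 11/2 = 11/2; row 3: 11/5 = 11/5. Minimum is 11/5 at row 3 (s_3 leaves); pivot element 5.
Divide row 3 by 5; eliminate column q from the other rows.
Second iteration: most negative z-row entry is -17/5 in column p, so p enters.
Ratio test on column p — row 1: (66/5)/(4/5) = 33/2; row 2: (33/5)/(7/5) = 33/7; row 3: (11/5)/(4/5) = 11/4. Minimum is 11/4 at row 3 (q leaves); pivot element 4/5.
Divide row 3 by 4/5; eliminate column p from the other rows.
After both pivots, the entry at constraint row 2, column s_3 is -3/4.

-3/4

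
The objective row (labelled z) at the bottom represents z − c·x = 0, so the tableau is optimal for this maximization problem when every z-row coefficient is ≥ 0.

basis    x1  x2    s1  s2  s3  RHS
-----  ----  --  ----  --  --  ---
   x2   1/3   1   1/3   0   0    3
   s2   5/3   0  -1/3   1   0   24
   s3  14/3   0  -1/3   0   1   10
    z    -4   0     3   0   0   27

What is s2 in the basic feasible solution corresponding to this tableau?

s2 is basic (row 2); its value is the RHS of that row, 24.

24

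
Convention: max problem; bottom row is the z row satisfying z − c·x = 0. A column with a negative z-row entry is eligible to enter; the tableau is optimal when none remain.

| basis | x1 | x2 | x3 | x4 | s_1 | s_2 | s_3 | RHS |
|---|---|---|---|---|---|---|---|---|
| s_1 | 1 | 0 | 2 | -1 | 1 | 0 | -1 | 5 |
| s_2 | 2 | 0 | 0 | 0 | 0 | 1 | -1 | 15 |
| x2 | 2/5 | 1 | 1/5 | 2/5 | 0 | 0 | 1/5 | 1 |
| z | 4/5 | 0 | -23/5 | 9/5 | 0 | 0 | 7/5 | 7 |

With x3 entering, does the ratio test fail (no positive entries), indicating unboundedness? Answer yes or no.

no

Column x3 has positive entries in row(s) 1, 3, so the ratio test bounds it — not unbounded.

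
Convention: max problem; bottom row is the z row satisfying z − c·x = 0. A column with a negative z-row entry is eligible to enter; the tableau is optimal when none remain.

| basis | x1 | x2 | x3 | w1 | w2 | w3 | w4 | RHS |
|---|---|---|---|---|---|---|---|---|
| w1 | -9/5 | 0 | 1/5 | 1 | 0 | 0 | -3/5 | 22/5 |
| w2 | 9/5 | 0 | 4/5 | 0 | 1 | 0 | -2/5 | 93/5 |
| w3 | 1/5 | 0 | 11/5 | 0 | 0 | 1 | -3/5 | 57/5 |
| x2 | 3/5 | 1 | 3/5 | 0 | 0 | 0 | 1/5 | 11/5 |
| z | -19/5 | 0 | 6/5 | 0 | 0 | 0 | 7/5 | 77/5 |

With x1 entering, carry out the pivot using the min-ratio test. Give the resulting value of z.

88/3

Ratio test on column x1 — row 1: entry -9/5 ≤ 0; row 2: (93/5)/(9/5) = 31/3; row 3: (57/5)/(1/5) = 57; row 4: (11/5)/(3/5) = 11/3. Minimum is 11/3 at row 4 (x2 leaves); pivot element 3/5.
Pivot on row 4; the z-row RHS becomes 77/5 − (-19/5)·(11/3) = 88/3.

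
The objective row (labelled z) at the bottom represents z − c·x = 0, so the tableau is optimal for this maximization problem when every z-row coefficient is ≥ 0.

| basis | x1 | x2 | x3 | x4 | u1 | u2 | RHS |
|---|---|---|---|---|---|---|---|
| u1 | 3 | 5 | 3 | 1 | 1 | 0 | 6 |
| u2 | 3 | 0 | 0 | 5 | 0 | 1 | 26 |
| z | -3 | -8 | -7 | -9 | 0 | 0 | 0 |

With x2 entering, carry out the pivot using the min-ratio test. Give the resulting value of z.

48/5

Ratio test on column x2 — row 1: 6/5 = 6/5; row 2: entry 0 ≤ 0. Minimum is 6/5 at row 1 (u1 leaves); pivot element 5.
Pivot on row 1; the z-row RHS becomes 0 − (-8)·(6/5) = 48/5.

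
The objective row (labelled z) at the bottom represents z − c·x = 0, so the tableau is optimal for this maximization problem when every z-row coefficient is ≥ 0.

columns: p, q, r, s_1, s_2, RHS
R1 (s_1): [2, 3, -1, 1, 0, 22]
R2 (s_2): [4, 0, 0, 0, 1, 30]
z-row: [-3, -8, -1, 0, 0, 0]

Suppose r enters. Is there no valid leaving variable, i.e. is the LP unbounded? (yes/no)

yes

Every constraint-row entry in column r is ≤ 0, so increasing r is unbounded.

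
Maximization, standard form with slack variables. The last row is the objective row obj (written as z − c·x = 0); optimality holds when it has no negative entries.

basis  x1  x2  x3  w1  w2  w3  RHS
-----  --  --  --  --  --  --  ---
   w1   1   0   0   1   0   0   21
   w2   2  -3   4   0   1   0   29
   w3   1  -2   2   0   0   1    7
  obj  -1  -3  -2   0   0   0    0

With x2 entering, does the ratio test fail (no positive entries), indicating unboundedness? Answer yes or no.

Every constraint-row entry in column x2 is ≤ 0, so increasing x2 is unbounded.

yes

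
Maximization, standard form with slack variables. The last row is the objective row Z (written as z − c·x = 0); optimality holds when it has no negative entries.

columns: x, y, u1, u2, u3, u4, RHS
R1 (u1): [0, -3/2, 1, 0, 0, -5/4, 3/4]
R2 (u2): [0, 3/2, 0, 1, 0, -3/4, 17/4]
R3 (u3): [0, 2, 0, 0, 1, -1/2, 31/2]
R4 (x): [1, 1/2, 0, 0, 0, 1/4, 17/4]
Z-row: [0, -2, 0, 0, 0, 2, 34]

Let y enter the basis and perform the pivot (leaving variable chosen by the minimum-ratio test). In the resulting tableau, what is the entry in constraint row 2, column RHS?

Ratio test on column y — row 1: entry -3/2 ≤ 0; row 2: (17/4)/(3/2) = 17/6; row 3: (31/2)/2 = 31/4; row 4: (17/4)/(1/2) = 17/2. Minimum is 17/6 at row 2 (u2 leaves); pivot element 3/2.
Divide row 2 by 3/2; eliminate column y from the other rows.
In the new row 2, the RHS entry is the old entry divided by the pivot: (17/4)/(3/2) = 17/6.

17/6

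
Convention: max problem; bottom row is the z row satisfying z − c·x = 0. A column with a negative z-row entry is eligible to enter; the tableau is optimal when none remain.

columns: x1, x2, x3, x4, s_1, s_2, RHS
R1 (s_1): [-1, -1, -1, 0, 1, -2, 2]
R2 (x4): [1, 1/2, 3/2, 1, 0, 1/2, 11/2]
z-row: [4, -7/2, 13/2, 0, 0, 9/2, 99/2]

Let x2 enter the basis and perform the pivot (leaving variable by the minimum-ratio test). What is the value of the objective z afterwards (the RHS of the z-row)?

88

Ratio test on column x2 — row 1: entry -1 ≤ 0; row 2: (11/2)/(1/2) = 11. Minimum is 11 at row 2 (x4 leaves); pivot element 1/2.
Pivot on row 2; the z-row RHS becomes 99/2 − (-7/2)·11 = 88.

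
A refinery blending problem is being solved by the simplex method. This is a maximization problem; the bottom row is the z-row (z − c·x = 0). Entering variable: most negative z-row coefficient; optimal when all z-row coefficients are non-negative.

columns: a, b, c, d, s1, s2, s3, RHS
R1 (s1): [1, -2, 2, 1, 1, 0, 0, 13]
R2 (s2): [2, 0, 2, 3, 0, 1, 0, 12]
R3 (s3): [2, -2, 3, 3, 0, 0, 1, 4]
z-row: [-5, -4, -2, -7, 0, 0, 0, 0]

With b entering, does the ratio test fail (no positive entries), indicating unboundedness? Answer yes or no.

yes

Every constraint-row entry in column b is ≤ 0, so increasing b is unbounded.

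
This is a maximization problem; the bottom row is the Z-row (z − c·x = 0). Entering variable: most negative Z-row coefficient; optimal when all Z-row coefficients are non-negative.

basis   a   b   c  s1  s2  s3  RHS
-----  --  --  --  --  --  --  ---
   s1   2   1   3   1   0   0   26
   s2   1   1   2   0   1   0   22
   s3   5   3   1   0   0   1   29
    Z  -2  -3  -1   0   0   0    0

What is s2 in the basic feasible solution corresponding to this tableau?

22

s2 is basic (row 2); its value is the RHS of that row, 22.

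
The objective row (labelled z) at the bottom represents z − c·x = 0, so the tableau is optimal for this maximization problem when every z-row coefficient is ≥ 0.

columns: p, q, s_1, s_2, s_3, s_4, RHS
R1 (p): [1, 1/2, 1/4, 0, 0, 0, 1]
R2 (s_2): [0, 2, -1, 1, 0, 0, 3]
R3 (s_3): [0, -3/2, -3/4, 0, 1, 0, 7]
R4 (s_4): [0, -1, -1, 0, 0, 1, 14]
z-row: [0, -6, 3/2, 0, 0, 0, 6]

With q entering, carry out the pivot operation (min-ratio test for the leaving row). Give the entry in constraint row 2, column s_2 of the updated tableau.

Ratio test on column q — row 1: 1/(1/2) = 2; row 2: 3/2 = 3/2; row 3: entry -3/2 ≤ 0; row 4: entry -1 ≤ 0. Minimum is 3/2 at row 2 (s_2 leaves); pivot element 2.
Divide row 2 by 2; eliminate column q from the other rows.
In the new row 2, the s_2 entry is the old entry divided by the pivot: 1/2 = 1/2.

1/2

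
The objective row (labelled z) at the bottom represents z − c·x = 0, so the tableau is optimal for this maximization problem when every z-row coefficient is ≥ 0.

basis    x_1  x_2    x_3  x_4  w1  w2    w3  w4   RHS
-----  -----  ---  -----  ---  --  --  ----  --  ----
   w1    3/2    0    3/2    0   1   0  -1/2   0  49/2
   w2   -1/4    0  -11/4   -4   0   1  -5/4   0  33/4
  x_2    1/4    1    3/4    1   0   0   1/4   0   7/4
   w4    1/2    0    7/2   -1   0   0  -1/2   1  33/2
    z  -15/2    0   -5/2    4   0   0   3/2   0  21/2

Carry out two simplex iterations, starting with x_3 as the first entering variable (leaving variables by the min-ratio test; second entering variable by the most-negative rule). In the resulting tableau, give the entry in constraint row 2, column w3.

Ratio test on column x_3 — row 1: (49/2)/(3/2) = 49/3; row 2: entry -11/4 ≤ 0; row 3: (7/4)/(3/4) = 7/3; row 4: (33/2)/(7/2) = 33/7. Minimum is 7/3 at row 3 (x_2 leaves); pivot element 3/4.
Divide row 3 by 3/4; eliminate column x_3 from the other rows.
Second iteration: most negative z-row entry is -20/3 in column x_1, so x_1 enters.
Ratio test on column x_1 — row 1: 21/1 = 21; row 2: (44/3)/(2/3) = 22; row 3: (7/3)/(1/3) = 7; row 4: entry -2/3 ≤ 0. Minimum is 7 at row 3 (x_3 leaves); pivot element 1/3.
Divide row 3 by 1/3; eliminate column x_1 from the other rows.
After both pivots, the entry at constraint row 2, column w3 is -1.

-1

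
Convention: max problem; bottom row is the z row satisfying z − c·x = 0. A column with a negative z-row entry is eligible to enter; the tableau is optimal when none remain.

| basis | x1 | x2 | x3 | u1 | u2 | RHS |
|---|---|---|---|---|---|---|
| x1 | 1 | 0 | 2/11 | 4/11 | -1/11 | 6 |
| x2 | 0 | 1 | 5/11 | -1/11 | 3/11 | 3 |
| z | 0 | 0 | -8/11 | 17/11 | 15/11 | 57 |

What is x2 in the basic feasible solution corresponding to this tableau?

3

x2 is basic (row 2); its value is the RHS of that row, 3.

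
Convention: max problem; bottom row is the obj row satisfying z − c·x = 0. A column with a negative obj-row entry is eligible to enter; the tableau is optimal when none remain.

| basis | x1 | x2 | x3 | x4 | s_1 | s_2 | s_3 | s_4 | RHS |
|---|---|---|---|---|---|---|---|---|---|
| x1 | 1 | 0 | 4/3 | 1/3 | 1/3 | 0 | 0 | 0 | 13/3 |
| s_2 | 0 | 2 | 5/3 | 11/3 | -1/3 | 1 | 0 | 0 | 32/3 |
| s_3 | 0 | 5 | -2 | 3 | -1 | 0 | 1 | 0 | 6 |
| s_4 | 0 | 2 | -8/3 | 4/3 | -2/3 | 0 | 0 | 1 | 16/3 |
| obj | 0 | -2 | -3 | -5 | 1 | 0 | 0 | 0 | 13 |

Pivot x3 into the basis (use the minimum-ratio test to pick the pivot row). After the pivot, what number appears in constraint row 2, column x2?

2

Ratio test on column x3 — row 1: (13/3)/(4/3) = 13/4; row 2: (32/3)/(5/3) = 32/5; row 3: entry -2 ≤ 0; row 4: entry -8/3 ≤ 0. Minimum is 13/4 at row 1 (x1 leaves); pivot element 4/3.
Divide row 1 by 4/3; eliminate column x3 from the other rows.
Row 2 update in column x2: 2 − (5/3)·0 = 2.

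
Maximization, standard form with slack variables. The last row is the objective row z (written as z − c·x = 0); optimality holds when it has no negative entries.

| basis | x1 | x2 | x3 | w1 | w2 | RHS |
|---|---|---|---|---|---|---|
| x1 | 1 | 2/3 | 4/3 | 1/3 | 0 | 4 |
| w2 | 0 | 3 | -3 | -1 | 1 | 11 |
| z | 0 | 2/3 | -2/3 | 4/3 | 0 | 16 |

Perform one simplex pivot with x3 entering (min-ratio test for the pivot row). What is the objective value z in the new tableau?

18

Ratio test on column x3 — row 1: 4/(4/3) = 3; row 2: entry -3 ≤ 0. Minimum is 3 at row 1 (x1 leaves); pivot element 4/3.
Pivot on row 1; the z-row RHS becomes 16 − (-2/3)·3 = 18.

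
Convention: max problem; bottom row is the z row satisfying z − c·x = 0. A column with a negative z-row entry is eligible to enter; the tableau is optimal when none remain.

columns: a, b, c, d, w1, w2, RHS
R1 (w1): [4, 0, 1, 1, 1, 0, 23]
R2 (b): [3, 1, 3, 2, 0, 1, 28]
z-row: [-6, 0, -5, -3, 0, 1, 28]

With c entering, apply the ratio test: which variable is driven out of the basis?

Column c entries and ratios — w1: 23/1 = 23; b: 28/3 = 28/3.
Smallest ratio is 28/3 in the row of b, so b leaves.

b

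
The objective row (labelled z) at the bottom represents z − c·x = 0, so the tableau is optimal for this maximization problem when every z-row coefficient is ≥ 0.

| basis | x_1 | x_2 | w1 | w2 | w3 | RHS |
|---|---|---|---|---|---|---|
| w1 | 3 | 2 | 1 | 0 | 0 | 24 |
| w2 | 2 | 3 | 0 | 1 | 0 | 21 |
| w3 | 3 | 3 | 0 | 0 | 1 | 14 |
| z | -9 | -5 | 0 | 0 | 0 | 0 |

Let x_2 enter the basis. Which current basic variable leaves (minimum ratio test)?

w3

Column x_2 entries and ratios — w1: 24/2 = 12; w2: 21/3 = 7; w3: 14/3 = 14/3.
Smallest ratio is 14/3 in the row of w3, so w3 leaves.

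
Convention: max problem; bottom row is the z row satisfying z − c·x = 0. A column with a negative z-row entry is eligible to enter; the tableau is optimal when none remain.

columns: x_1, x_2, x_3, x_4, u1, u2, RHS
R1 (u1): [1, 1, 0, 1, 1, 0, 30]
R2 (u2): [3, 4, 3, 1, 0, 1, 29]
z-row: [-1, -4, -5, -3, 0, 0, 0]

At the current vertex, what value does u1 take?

u1 is basic (row 1); its value is the RHS of that row, 30.

30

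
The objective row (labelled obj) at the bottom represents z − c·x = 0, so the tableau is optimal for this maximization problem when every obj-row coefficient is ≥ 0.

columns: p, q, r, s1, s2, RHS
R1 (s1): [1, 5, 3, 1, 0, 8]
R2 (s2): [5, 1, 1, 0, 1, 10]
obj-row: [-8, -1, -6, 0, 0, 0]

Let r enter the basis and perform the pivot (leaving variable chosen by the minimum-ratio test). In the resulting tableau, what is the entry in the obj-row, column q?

9

Ratio test on column r — row 1: 8/3 = 8/3; row 2: 10/1 = 10. Minimum is 8/3 at row 1 (s1 leaves); pivot element 3.
Divide row 1 by 3; eliminate column r from the other rows.
obj-row update in column q: -1 − (-6)·(5/3) = 9.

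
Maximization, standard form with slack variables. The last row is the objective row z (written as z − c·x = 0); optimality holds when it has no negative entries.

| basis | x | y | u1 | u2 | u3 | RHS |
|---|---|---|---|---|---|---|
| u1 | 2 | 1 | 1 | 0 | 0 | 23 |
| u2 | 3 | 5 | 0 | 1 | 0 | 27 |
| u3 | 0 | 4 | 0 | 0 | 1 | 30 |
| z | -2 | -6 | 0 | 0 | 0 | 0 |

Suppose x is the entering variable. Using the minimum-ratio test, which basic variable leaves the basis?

Column x entries and ratios — u1: 23/2 = 23/2; u2: 27/3 = 9; u3: 0 ≤ 0, skip.
Smallest ratio is 9 in the row of u2, so u2 leaves.

u2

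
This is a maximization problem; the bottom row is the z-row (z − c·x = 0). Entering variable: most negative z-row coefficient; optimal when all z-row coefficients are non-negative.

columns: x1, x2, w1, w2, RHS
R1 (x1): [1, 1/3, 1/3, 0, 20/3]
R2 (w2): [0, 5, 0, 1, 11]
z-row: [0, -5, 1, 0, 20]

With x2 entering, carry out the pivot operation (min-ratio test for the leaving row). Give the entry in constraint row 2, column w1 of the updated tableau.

Ratio test on column x2 — row 1: (20/3)/(1/3) = 20; row 2: 11/5 = 11/5. Minimum is 11/5 at row 2 (w2 leaves); pivot element 5.
Divide row 2 by 5; eliminate column x2 from the other rows.
In the new row 2, the w1 entry is the old entry divided by the pivot: 0/5 = 0.

0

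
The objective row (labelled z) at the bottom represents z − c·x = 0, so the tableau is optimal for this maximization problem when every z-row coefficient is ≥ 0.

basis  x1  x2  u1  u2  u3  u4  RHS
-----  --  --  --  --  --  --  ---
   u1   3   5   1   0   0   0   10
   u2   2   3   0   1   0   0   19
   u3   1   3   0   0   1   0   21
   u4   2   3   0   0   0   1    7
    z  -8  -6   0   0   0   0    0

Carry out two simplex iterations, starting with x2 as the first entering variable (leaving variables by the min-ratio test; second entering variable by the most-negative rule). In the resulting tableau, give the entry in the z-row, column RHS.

Ratio test on column x2 — row 1: 10/5 = 2; row 2: 19/3 = 19/3; row 3: 21/3 = 7; row 4: 7/3 = 7/3. Minimum is 2 at row 1 (u1 leaves); pivot element 5.
Divide row 1 by 5; eliminate column x2 from the other rows.
Second iteration: most negative z-row entry is -22/5 in column x1, so x1 enters.
Ratio test on column x1 — row 1: 2/(3/5) = 10/3; row 2: 13/(1/5) = 65; row 3: entry -4/5 ≤ 0; row 4: 1/(1/5) = 5. Minimum is 10/3 at row 1 (x2 leaves); pivot element 3/5.
Divide row 1 by 3/5; eliminate column x1 from the other rows.
After both pivots, the entry at the z-row, column RHS is 80/3.

80/3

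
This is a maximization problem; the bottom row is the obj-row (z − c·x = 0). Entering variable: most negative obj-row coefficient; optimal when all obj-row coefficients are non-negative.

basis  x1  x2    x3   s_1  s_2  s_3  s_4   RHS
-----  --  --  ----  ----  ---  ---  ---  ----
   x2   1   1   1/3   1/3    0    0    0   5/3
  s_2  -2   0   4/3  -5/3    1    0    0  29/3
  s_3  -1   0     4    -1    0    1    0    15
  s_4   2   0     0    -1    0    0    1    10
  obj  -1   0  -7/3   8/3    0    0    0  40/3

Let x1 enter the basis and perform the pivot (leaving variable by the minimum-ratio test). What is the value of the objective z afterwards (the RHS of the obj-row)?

15

Ratio test on column x1 — row 1: (5/3)/1 = 5/3; row 2: entry -2 ≤ 0; row 3: entry -1 ≤ 0; row 4: 10/2 = 5. Minimum is 5/3 at row 1 (x2 leaves); pivot element 1.
Pivot on row 1; the obj-row RHS becomes 40/3 − (-1)·(5/3) = 15.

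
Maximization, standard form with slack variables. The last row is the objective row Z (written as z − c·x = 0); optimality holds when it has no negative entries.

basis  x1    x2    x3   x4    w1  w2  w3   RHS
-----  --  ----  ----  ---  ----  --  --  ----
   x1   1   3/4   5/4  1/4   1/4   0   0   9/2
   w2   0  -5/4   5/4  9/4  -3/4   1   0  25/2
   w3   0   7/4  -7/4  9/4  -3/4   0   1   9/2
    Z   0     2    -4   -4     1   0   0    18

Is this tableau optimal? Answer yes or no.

no

The Z-row has a negative entry -4 in column x3, so it is not optimal.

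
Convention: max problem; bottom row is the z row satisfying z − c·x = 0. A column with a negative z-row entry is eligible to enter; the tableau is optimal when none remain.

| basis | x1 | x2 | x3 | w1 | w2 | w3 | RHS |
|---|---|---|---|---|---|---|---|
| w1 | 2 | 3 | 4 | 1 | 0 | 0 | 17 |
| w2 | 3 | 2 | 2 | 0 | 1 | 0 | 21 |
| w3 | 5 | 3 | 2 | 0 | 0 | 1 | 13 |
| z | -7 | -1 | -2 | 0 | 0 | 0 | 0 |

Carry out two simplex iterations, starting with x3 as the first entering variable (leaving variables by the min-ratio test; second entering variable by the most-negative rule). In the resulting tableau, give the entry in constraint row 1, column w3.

-1/8

Ratio test on column x3 — row 1: 17/4 = 17/4; row 2: 21/2 = 21/2; row 3: 13/2 = 13/2. Minimum is 17/4 at row 1 (w1 leaves); pivot element 4.
Divide row 1 by 4; eliminate column x3 from the other rows.
Second iteration: most negative z-row entry is -6 in column x1, so x1 enters.
Ratio test on column x1 — row 1: (17/4)/(1/2) = 17/2; row 2: (25/2)/2 = 25/4; row 3: (9/2)/4 = 9/8. Minimum is 9/8 at row 3 (w3 leaves); pivot element 4.
Divide row 3 by 4; eliminate column x1 from the other rows.
After both pivots, the entry at constraint row 1, column w3 is -1/8.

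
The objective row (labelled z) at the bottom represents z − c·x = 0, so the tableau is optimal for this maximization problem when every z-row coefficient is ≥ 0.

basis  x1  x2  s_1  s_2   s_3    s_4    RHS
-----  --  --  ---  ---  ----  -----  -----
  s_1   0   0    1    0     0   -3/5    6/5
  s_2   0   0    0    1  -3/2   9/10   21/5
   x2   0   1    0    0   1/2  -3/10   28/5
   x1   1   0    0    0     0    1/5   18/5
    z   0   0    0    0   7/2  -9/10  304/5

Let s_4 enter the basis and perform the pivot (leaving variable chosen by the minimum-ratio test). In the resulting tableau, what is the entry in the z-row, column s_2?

1

Ratio test on column s_4 — row 1: entry -3/5 ≤ 0; row 2: (21/5)/(9/10) = 14/3; row 3: entry -3/10 ≤ 0; row 4: (18/5)/(1/5) = 18. Minimum is 14/3 at row 2 (s_2 leaves); pivot element 9/10.
Divide row 2 by 9/10; eliminate column s_4 from the other rows.
z-row update in column s_2: 0 − (-9/10)·(10/9) = 1.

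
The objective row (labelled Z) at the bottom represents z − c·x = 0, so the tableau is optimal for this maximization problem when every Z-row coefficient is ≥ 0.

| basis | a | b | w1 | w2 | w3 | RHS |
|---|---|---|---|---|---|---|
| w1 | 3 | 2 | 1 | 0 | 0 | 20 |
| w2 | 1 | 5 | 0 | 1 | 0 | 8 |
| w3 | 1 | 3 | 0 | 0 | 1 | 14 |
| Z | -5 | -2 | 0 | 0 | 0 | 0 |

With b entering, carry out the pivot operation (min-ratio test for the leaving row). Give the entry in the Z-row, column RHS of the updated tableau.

16/5

Ratio test on column b — row 1: 20/2 = 10; row 2: 8/5 = 8/5; row 3: 14/3 = 14/3. Minimum is 8/5 at row 2 (w2 leaves); pivot element 5.
Divide row 2 by 5; eliminate column b from the other rows.
Z-row update in column RHS: 0 − (-2)·(8/5) = 16/5.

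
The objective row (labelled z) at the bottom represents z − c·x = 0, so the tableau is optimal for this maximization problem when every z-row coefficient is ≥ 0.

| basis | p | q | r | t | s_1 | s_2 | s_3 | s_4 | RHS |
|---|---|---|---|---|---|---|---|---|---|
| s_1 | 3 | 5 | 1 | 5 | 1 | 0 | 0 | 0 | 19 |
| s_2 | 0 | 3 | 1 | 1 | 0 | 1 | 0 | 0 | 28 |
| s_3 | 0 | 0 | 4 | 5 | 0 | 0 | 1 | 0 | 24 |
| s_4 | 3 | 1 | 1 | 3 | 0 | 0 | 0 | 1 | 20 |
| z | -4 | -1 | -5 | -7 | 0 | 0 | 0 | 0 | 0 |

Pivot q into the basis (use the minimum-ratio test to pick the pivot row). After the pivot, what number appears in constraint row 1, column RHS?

19/5

Ratio test on column q — row 1: 19/5 = 19/5; row 2: 28/3 = 28/3; row 3: entry 0 ≤ 0; row 4: 20/1 = 20. Minimum is 19/5 at row 1 (s_1 leaves); pivot element 5.
Divide row 1 by 5; eliminate column q from the other rows.
In the new row 1, the RHS entry is the old entry divided by the pivot: 19/5 = 19/5.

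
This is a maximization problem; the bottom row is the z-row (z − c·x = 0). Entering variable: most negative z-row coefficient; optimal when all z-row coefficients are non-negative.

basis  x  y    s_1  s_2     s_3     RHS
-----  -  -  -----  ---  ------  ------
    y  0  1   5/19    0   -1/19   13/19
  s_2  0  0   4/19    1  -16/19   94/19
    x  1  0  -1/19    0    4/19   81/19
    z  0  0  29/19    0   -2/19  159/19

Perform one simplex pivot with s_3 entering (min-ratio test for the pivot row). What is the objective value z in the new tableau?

21/2

Ratio test on column s_3 — row 1: entry -1/19 ≤ 0; row 2: entry -16/19 ≤ 0; row 3: (81/19)/(4/19) = 81/4. Minimum is 81/4 at row 3 (x leaves); pivot element 4/19.
Pivot on row 3; the z-row RHS becomes 159/19 − (-2/19)·(81/4) = 21/2.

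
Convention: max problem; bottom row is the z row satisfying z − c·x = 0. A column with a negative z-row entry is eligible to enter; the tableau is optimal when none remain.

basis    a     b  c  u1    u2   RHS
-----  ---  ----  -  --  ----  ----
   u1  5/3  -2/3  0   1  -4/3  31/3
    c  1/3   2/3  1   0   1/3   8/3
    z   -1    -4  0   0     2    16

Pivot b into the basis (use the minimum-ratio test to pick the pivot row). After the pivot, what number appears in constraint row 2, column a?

1/2

Ratio test on column b — row 1: entry -2/3 ≤ 0; row 2: (8/3)/(2/3) = 4. Minimum is 4 at row 2 (c leaves); pivot element 2/3.
Divide row 2 by 2/3; eliminate column b from the other rows.
In the new row 2, the a entry is the old entry divided by the pivot: (1/3)/(2/3) = 1/2.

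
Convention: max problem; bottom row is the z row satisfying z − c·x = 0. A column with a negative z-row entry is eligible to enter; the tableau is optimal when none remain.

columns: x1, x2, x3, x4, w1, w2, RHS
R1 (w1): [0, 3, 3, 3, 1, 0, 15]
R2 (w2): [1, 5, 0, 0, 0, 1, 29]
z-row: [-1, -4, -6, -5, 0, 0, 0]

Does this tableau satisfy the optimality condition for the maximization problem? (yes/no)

The z-row has a negative entry -6 in column x3, so it is not optimal.

no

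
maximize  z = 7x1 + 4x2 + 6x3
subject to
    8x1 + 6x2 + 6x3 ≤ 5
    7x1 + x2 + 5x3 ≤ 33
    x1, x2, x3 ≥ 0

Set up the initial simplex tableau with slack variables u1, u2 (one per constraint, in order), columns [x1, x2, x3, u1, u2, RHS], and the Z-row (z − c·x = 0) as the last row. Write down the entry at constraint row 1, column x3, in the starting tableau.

Constraint 1 has coefficient 6 on x3.

6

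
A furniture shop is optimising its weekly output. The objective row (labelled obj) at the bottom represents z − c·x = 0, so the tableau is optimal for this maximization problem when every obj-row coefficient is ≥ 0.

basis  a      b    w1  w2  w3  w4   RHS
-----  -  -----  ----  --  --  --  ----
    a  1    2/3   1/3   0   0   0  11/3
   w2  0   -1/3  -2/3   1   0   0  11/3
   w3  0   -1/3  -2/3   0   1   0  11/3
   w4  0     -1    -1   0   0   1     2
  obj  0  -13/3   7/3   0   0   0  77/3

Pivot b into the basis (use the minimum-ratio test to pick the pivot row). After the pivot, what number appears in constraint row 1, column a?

Ratio test on column b — row 1: (11/3)/(2/3) = 11/2; row 2: entry -1/3 ≤ 0; row 3: entry -1/3 ≤ 0; row 4: entry -1 ≤ 0. Minimum is 11/2 at row 1 (a leaves); pivot element 2/3.
Divide row 1 by 2/3; eliminate column b from the other rows.
In the new row 1, the a entry is the old entry divided by the pivot: 1/(2/3) = 3/2.

3/2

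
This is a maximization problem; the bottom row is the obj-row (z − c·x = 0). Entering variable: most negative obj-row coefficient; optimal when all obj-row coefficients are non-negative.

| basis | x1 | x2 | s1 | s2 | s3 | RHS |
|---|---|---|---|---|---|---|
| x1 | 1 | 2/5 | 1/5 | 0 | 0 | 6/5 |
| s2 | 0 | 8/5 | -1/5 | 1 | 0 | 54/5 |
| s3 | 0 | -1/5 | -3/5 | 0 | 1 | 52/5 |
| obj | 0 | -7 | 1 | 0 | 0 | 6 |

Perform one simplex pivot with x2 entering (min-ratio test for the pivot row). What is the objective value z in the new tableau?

27

Ratio test on column x2 — row 1: (6/5)/(2/5) = 3; row 2: (54/5)/(8/5) = 27/4; row 3: entry -1/5 ≤ 0. Minimum is 3 at row 1 (x1 leaves); pivot element 2/5.
Pivot on row 1; the obj-row RHS becomes 6 − (-7)·3 = 27.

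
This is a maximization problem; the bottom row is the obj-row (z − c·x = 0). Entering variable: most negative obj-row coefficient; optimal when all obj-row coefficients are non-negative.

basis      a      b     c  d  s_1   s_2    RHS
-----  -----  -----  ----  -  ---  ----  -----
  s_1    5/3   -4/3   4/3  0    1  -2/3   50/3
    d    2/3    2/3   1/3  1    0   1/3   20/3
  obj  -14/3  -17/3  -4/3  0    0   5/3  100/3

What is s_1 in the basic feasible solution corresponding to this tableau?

50/3

s_1 is basic (row 1); its value is the RHS of that row, 50/3.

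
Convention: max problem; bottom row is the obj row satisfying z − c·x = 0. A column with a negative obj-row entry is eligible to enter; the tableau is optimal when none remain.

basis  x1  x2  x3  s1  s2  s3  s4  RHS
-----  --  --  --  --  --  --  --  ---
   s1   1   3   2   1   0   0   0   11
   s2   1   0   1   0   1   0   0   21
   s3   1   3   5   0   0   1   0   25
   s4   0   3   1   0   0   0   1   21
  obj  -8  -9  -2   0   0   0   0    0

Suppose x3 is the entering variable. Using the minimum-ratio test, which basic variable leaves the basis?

s3

Column x3 entries and ratios — s1: 11/2 = 11/2; s2: 21/1 = 21; s3: 25/5 = 5; s4: 21/1 = 21.
Smallest ratio is 5 in the row of s3, so s3 leaves.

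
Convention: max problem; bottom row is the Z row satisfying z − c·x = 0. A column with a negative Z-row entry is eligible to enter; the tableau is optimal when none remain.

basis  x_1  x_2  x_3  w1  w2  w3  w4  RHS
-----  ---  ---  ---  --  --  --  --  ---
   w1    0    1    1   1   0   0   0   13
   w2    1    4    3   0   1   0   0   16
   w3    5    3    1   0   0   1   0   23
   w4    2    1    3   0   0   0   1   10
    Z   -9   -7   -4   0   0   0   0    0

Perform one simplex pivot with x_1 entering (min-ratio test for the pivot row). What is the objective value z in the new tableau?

207/5

Ratio test on column x_1 — row 1: entry 0 ≤ 0; row 2: 16/1 = 16; row 3: 23/5 = 23/5; row 4: 10/2 = 5. Minimum is 23/5 at row 3 (w3 leaves); pivot element 5.
Pivot on row 3; the Z-row RHS becomes 0 − (-9)·(23/5) = 207/5.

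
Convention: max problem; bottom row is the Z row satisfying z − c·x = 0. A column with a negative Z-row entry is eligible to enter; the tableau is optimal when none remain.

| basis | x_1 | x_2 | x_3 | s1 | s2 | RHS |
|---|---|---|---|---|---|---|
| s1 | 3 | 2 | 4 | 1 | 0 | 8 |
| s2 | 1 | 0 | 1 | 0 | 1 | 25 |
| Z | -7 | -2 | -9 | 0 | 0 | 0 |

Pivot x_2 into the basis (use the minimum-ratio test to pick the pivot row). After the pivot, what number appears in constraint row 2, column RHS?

25

Ratio test on column x_2 — row 1: 8/2 = 4; row 2: entry 0 ≤ 0. Minimum is 4 at row 1 (s1 leaves); pivot element 2.
Divide row 1 by 2; eliminate column x_2 from the other rows.
Row 2 update in column RHS: 25 − 0·4 = 25.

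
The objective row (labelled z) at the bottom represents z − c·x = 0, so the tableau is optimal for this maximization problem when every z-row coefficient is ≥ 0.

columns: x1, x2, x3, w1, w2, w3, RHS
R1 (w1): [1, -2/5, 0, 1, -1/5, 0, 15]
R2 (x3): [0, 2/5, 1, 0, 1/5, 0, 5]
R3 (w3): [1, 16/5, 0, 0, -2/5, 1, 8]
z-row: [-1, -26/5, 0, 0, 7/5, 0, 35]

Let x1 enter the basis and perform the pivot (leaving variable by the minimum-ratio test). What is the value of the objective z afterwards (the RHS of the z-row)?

43

Ratio test on column x1 — row 1: 15/1 = 15; row 2: entry 0 ≤ 0; row 3: 8/1 = 8. Minimum is 8 at row 3 (w3 leaves); pivot element 1.
Pivot on row 3; the z-row RHS becomes 35 − (-1)·8 = 43.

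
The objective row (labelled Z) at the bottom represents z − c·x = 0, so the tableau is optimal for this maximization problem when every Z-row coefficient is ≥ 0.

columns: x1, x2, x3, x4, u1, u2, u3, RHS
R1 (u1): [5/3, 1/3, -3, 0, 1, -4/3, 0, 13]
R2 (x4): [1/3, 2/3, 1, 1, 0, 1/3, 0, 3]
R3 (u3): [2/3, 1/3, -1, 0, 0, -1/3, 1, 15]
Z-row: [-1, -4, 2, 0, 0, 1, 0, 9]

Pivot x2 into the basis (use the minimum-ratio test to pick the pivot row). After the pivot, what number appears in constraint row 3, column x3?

Ratio test on column x2 — row 1: 13/(1/3) = 39; row 2: 3/(2/3) = 9/2; row 3: 15/(1/3) = 45. Minimum is 9/2 at row 2 (x4 leaves); pivot element 2/3.
Divide row 2 by 2/3; eliminate column x2 from the other rows.
Row 3 update in column x3: -1 − (1/3)·(3/2) = -3/2.

-3/2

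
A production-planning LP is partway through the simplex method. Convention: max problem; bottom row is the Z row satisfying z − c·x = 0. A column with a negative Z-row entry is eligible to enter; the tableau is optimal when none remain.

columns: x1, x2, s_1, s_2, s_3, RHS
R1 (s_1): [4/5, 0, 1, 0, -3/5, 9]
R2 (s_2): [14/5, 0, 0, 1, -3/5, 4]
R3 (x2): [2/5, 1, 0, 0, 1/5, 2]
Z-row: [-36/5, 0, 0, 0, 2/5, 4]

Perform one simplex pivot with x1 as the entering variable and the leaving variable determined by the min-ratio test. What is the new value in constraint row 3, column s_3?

Ratio test on column x1 — row 1: 9/(4/5) = 45/4; row 2: 4/(14/5) = 10/7; row 3: 2/(2/5) = 5. Minimum is 10/7 at row 2 (s_2 leaves); pivot element 14/5.
Divide row 2 by 14/5; eliminate column x1 from the other rows.
Row 3 update in column s_3: 1/5 − (2/5)·(-3/14) = 2/7.

2/7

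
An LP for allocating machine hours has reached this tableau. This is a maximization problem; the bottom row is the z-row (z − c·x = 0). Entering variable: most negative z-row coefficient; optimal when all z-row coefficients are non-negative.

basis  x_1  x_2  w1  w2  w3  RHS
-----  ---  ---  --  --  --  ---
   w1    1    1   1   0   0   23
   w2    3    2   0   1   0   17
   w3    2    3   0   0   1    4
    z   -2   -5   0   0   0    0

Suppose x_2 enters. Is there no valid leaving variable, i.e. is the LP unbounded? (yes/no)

Column x_2 has positive entries in row(s) 1, 2, 3, so the ratio test bounds it — not unbounded.

no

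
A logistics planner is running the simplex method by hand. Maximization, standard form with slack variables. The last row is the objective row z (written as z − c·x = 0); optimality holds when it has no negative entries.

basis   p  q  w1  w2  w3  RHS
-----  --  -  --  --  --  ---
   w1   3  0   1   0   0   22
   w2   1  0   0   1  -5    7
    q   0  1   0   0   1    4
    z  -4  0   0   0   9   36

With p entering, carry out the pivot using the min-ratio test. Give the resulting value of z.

Ratio test on column p — row 1: 22/3 = 22/3; row 2: 7/1 = 7; row 3: entry 0 ≤ 0. Minimum is 7 at row 2 (w2 leaves); pivot element 1.
Pivot on row 2; the z-row RHS becomes 36 − (-4)·7 = 64.

64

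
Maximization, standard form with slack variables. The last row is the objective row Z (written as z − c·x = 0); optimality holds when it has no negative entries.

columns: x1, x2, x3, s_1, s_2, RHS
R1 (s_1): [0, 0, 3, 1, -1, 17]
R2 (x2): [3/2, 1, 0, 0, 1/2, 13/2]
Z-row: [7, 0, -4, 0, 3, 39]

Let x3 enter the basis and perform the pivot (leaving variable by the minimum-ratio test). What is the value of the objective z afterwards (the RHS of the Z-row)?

Ratio test on column x3 — row 1: 17/3 = 17/3; row 2: entry 0 ≤ 0. Minimum is 17/3 at row 1 (s_1 leaves); pivot element 3.
Pivot on row 1; the Z-row RHS becomes 39 − (-4)·(17/3) = 185/3.

185/3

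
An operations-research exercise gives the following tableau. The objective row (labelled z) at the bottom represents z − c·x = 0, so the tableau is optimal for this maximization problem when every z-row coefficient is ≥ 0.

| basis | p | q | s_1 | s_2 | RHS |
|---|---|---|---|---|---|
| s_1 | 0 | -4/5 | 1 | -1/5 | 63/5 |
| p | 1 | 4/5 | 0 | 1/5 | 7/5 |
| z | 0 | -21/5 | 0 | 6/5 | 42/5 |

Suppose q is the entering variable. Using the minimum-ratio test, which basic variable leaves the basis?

Column q entries and ratios — s_1: -4/5 ≤ 0, skip; p: (7/5)/(4/5) = 7/4.
Smallest ratio is 7/4 in the row of p, so p leaves.

p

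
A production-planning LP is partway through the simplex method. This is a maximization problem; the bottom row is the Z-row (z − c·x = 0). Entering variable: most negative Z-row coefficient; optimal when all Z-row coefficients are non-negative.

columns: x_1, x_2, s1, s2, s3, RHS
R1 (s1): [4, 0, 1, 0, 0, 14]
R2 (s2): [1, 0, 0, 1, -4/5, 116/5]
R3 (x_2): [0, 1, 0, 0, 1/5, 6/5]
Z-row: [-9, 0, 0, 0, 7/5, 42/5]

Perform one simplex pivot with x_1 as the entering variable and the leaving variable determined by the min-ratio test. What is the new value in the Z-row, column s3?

Ratio test on column x_1 — row 1: 14/4 = 7/2; row 2: (116/5)/1 = 116/5; row 3: entry 0 ≤ 0. Minimum is 7/2 at row 1 (s1 leaves); pivot element 4.
Divide row 1 by 4; eliminate column x_1 from the other rows.
Z-row update in column s3: 7/5 − (-9)·0 = 7/5.

7/5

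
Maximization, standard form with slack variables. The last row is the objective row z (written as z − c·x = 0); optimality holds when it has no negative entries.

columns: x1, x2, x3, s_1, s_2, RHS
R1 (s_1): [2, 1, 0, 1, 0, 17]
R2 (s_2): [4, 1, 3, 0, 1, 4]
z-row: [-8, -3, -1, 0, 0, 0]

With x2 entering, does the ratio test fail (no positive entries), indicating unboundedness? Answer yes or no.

no

Column x2 has positive entries in row(s) 1, 2, so the ratio test bounds it — not unbounded.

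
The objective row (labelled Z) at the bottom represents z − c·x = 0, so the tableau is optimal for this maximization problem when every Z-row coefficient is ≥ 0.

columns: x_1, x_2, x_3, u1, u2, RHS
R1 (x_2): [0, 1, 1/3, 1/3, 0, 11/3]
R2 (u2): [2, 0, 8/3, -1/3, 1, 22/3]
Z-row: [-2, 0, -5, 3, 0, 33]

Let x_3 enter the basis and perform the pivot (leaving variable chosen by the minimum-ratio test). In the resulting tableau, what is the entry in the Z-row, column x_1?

7/4

Ratio test on column x_3 — row 1: (11/3)/(1/3) = 11; row 2: (22/3)/(8/3) = 11/4. Minimum is 11/4 at row 2 (u2 leaves); pivot element 8/3.
Divide row 2 by 8/3; eliminate column x_3 from the other rows.
Z-row update in column x_1: -2 − (-5)·(3/4) = 7/4.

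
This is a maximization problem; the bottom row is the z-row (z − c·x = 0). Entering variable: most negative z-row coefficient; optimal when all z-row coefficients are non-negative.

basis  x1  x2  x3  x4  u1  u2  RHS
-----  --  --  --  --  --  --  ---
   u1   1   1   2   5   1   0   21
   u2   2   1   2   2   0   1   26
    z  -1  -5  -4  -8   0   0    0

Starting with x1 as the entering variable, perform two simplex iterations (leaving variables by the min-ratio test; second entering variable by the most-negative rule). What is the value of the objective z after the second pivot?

Ratio test on column x1 — row 1: 21/1 = 21; row 2: 26/2 = 13. Minimum is 13 at row 2 (u2 leaves); pivot element 2.
Pivot on row 2; the z-row RHS becomes 0 − (-1)·13 = 13.
Next entering variable (most negative z-row entry -7): x4.
Ratio test on column x4 — row 1: 8/4 = 2; row 2: 13/1 = 13. Minimum is 2 at row 1 (u1 leaves); pivot element 4.
After the second pivot the z-row RHS is 13 − (-7)·2 = 27.

27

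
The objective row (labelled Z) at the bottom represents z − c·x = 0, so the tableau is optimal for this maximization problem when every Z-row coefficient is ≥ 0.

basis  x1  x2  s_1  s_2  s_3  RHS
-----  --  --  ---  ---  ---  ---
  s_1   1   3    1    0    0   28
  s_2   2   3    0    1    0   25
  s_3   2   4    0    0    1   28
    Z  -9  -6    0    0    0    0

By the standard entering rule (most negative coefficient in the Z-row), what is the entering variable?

Negative Z-row entries: x1: -9, x2: -6.
The most negative is -9 in column x1, so x1 enters.

x1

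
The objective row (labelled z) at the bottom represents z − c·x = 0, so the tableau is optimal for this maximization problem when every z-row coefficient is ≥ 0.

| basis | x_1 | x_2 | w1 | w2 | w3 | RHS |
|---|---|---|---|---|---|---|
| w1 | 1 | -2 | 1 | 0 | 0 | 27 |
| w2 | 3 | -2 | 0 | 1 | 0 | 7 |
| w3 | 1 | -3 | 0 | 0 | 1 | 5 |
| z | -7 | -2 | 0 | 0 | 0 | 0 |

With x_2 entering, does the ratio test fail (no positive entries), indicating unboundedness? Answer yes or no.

Every constraint-row entry in column x_2 is ≤ 0, so increasing x_2 is unbounded.

yes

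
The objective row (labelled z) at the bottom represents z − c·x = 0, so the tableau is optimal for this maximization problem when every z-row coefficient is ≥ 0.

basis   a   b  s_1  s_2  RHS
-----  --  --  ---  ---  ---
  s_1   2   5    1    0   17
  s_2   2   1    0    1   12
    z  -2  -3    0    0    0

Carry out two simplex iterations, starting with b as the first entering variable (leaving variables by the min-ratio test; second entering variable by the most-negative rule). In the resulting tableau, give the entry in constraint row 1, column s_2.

Ratio test on column b — row 1: 17/5 = 17/5; row 2: 12/1 = 12. Minimum is 17/5 at row 1 (s_1 leaves); pivot element 5.
Divide row 1 by 5; eliminate column b from the other rows.
Second iteration: most negative z-row entry is -4/5 in column a, so a enters.
Ratio test on column a — row 1: (17/5)/(2/5) = 17/2; row 2: (43/5)/(8/5) = 43/8. Minimum is 43/8 at row 2 (s_2 leaves); pivot element 8/5.
Divide row 2 by 8/5; eliminate column a from the other rows.
After both pivots, the entry at constraint row 1, column s_2 is -1/4.

-1/4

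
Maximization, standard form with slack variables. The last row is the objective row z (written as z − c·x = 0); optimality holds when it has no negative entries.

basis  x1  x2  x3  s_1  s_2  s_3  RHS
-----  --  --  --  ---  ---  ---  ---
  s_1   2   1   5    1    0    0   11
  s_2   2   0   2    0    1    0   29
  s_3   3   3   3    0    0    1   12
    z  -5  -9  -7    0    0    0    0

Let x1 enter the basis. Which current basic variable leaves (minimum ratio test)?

s_3

Column x1 entries and ratios — s_1: 11/2 = 11/2; s_2: 29/2 = 29/2; s_3: 12/3 = 4.
Smallest ratio is 4 in the row of s_3, so s_3 leaves.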